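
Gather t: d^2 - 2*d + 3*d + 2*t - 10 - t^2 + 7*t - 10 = d^2 + d - t^2 + 9*t - 20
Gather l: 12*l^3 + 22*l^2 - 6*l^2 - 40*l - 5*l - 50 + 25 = 12*l^3 + 16*l^2 - 45*l - 25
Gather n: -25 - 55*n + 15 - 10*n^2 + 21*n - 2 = -10*n^2 - 34*n - 12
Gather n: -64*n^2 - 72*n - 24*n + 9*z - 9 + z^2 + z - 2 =-64*n^2 - 96*n + z^2 + 10*z - 11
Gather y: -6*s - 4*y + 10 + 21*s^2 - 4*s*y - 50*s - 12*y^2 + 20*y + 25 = 21*s^2 - 56*s - 12*y^2 + y*(16 - 4*s) + 35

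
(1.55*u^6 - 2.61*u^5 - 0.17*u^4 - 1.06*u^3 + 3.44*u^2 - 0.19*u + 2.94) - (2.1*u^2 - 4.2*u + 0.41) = 1.55*u^6 - 2.61*u^5 - 0.17*u^4 - 1.06*u^3 + 1.34*u^2 + 4.01*u + 2.53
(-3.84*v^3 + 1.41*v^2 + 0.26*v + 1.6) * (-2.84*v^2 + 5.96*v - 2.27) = 10.9056*v^5 - 26.8908*v^4 + 16.382*v^3 - 6.1951*v^2 + 8.9458*v - 3.632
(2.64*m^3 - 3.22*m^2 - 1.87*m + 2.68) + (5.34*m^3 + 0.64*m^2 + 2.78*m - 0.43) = 7.98*m^3 - 2.58*m^2 + 0.91*m + 2.25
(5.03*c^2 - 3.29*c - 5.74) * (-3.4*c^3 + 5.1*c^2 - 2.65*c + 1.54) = -17.102*c^5 + 36.839*c^4 - 10.5925*c^3 - 12.8093*c^2 + 10.1444*c - 8.8396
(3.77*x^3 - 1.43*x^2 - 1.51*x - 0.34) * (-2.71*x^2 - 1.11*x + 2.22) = -10.2167*x^5 - 0.309400000000001*x^4 + 14.0488*x^3 - 0.5771*x^2 - 2.9748*x - 0.7548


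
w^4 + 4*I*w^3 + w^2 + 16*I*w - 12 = (w - 2*I)*(w + I)*(w + 2*I)*(w + 3*I)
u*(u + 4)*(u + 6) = u^3 + 10*u^2 + 24*u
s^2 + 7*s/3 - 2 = (s - 2/3)*(s + 3)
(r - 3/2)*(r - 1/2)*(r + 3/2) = r^3 - r^2/2 - 9*r/4 + 9/8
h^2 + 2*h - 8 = (h - 2)*(h + 4)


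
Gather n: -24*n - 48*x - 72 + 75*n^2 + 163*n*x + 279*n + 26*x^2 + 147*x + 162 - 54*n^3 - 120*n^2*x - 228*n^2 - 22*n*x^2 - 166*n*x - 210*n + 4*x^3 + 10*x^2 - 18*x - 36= -54*n^3 + n^2*(-120*x - 153) + n*(-22*x^2 - 3*x + 45) + 4*x^3 + 36*x^2 + 81*x + 54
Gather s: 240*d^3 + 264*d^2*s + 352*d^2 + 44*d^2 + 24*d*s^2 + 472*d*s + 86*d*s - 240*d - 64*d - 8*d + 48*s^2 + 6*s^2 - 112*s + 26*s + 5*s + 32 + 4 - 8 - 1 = 240*d^3 + 396*d^2 - 312*d + s^2*(24*d + 54) + s*(264*d^2 + 558*d - 81) + 27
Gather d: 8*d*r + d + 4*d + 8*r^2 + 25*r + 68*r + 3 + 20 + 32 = d*(8*r + 5) + 8*r^2 + 93*r + 55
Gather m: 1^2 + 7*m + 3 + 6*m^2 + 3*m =6*m^2 + 10*m + 4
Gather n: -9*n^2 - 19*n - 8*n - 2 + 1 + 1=-9*n^2 - 27*n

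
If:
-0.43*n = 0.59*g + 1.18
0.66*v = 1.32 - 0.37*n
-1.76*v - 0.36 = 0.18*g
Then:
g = -4.29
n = 3.15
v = 0.23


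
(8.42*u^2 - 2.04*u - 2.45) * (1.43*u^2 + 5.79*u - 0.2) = 12.0406*u^4 + 45.8346*u^3 - 16.9991*u^2 - 13.7775*u + 0.49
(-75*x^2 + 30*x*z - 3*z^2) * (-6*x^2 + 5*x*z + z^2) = 450*x^4 - 555*x^3*z + 93*x^2*z^2 + 15*x*z^3 - 3*z^4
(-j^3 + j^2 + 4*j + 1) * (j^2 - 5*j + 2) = -j^5 + 6*j^4 - 3*j^3 - 17*j^2 + 3*j + 2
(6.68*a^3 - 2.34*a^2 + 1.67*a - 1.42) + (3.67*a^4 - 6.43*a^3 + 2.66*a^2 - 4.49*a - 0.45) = 3.67*a^4 + 0.25*a^3 + 0.32*a^2 - 2.82*a - 1.87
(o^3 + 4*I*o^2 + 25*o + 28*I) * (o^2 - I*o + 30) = o^5 + 3*I*o^4 + 59*o^3 + 123*I*o^2 + 778*o + 840*I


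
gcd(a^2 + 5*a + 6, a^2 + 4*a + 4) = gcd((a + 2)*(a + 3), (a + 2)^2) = a + 2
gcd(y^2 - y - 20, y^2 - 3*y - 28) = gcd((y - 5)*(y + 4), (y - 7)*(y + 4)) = y + 4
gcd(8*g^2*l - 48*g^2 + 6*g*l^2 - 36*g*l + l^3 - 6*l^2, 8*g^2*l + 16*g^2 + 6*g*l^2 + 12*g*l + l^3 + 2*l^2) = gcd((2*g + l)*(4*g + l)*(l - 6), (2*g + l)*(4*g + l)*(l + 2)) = 8*g^2 + 6*g*l + l^2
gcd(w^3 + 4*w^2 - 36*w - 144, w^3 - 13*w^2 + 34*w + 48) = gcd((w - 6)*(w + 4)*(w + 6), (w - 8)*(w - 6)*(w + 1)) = w - 6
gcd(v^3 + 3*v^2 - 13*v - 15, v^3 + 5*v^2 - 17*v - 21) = v^2 - 2*v - 3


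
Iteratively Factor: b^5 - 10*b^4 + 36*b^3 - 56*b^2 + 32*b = (b)*(b^4 - 10*b^3 + 36*b^2 - 56*b + 32) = b*(b - 2)*(b^3 - 8*b^2 + 20*b - 16) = b*(b - 2)^2*(b^2 - 6*b + 8) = b*(b - 2)^3*(b - 4)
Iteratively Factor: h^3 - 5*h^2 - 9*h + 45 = (h - 3)*(h^2 - 2*h - 15) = (h - 5)*(h - 3)*(h + 3)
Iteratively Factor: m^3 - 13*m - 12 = (m - 4)*(m^2 + 4*m + 3) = (m - 4)*(m + 3)*(m + 1)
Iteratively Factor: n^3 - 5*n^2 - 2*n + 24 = (n - 3)*(n^2 - 2*n - 8) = (n - 3)*(n + 2)*(n - 4)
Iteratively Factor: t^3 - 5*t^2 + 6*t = (t)*(t^2 - 5*t + 6) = t*(t - 3)*(t - 2)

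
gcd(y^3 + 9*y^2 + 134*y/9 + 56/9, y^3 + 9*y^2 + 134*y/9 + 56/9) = y^3 + 9*y^2 + 134*y/9 + 56/9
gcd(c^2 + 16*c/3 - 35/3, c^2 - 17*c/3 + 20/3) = c - 5/3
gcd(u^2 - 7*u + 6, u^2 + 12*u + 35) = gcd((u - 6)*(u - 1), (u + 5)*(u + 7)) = 1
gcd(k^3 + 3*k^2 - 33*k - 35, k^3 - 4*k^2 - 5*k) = k^2 - 4*k - 5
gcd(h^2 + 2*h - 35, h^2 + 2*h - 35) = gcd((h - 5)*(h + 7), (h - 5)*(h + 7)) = h^2 + 2*h - 35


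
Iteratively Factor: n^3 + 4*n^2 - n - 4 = (n + 1)*(n^2 + 3*n - 4) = (n - 1)*(n + 1)*(n + 4)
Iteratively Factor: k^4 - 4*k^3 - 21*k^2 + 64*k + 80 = (k + 4)*(k^3 - 8*k^2 + 11*k + 20) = (k + 1)*(k + 4)*(k^2 - 9*k + 20) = (k - 5)*(k + 1)*(k + 4)*(k - 4)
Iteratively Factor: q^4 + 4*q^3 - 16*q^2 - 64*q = (q + 4)*(q^3 - 16*q) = (q - 4)*(q + 4)*(q^2 + 4*q) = (q - 4)*(q + 4)^2*(q)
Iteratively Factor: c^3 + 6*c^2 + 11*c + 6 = (c + 2)*(c^2 + 4*c + 3) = (c + 1)*(c + 2)*(c + 3)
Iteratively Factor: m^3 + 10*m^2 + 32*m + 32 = (m + 2)*(m^2 + 8*m + 16) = (m + 2)*(m + 4)*(m + 4)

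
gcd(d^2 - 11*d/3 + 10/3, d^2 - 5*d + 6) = d - 2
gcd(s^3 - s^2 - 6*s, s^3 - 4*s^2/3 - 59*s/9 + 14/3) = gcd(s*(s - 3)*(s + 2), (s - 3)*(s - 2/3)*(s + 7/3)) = s - 3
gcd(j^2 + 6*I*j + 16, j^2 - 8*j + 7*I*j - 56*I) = 1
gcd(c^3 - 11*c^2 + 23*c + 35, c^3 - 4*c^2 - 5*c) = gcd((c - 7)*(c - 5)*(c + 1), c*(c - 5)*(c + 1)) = c^2 - 4*c - 5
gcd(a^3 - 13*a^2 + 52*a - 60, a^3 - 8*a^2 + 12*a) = a^2 - 8*a + 12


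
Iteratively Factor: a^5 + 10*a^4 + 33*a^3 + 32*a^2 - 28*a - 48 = (a + 2)*(a^4 + 8*a^3 + 17*a^2 - 2*a - 24) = (a - 1)*(a + 2)*(a^3 + 9*a^2 + 26*a + 24) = (a - 1)*(a + 2)^2*(a^2 + 7*a + 12) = (a - 1)*(a + 2)^2*(a + 3)*(a + 4)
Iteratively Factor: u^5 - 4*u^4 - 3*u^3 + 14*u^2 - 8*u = (u - 1)*(u^4 - 3*u^3 - 6*u^2 + 8*u) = u*(u - 1)*(u^3 - 3*u^2 - 6*u + 8) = u*(u - 1)^2*(u^2 - 2*u - 8) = u*(u - 4)*(u - 1)^2*(u + 2)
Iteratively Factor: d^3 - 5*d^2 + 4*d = (d - 4)*(d^2 - d) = (d - 4)*(d - 1)*(d)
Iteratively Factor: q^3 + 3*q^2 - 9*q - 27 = (q + 3)*(q^2 - 9) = (q - 3)*(q + 3)*(q + 3)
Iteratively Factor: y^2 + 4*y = (y + 4)*(y)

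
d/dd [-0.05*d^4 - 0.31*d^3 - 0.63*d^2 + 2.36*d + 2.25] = -0.2*d^3 - 0.93*d^2 - 1.26*d + 2.36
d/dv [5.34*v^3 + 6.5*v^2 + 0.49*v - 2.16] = 16.02*v^2 + 13.0*v + 0.49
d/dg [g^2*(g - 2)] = g*(3*g - 4)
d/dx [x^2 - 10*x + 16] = 2*x - 10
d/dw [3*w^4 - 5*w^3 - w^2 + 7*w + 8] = 12*w^3 - 15*w^2 - 2*w + 7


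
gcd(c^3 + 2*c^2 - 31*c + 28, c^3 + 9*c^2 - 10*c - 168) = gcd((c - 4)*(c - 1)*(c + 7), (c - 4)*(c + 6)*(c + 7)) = c^2 + 3*c - 28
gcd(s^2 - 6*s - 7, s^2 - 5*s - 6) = s + 1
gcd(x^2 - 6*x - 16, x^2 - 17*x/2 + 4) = x - 8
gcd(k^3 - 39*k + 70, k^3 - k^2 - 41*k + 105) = k^2 + 2*k - 35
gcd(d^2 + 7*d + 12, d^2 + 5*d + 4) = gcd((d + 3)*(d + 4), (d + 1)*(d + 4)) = d + 4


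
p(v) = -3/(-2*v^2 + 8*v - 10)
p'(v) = -3*(4*v - 8)/(-2*v^2 + 8*v - 10)^2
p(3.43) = 0.49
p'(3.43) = -0.46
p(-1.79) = 0.10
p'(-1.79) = 0.05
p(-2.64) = 0.07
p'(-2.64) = 0.03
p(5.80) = 0.10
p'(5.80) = -0.05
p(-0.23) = 0.25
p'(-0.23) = 0.19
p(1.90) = 1.49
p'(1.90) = 0.29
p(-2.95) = 0.06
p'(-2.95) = 0.02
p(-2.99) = 0.06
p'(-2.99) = 0.02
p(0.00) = 0.30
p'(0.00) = 0.24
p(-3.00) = 0.06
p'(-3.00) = 0.02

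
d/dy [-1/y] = y^(-2)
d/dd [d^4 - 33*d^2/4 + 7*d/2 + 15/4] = 4*d^3 - 33*d/2 + 7/2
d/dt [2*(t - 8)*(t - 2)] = 4*t - 20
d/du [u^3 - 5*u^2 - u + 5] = 3*u^2 - 10*u - 1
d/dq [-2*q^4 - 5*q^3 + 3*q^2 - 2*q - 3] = -8*q^3 - 15*q^2 + 6*q - 2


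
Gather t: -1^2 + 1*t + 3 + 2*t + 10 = 3*t + 12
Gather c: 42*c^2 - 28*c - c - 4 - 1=42*c^2 - 29*c - 5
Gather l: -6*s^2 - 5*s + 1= -6*s^2 - 5*s + 1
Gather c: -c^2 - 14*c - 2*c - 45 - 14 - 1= -c^2 - 16*c - 60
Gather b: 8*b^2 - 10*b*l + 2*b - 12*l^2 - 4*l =8*b^2 + b*(2 - 10*l) - 12*l^2 - 4*l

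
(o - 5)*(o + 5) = o^2 - 25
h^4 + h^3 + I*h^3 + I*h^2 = h^2*(h + 1)*(h + I)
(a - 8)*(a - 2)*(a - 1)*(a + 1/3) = a^4 - 32*a^3/3 + 67*a^2/3 - 22*a/3 - 16/3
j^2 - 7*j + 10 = (j - 5)*(j - 2)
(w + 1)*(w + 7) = w^2 + 8*w + 7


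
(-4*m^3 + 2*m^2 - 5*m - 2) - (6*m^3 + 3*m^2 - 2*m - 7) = -10*m^3 - m^2 - 3*m + 5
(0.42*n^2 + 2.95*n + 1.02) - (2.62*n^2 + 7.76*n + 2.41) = -2.2*n^2 - 4.81*n - 1.39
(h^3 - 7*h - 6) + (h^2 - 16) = h^3 + h^2 - 7*h - 22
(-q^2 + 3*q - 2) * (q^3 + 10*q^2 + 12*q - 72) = -q^5 - 7*q^4 + 16*q^3 + 88*q^2 - 240*q + 144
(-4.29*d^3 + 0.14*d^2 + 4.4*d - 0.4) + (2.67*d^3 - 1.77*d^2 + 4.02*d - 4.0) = -1.62*d^3 - 1.63*d^2 + 8.42*d - 4.4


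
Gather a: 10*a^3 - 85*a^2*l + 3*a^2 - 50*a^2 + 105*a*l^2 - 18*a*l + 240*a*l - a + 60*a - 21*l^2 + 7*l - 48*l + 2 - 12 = 10*a^3 + a^2*(-85*l - 47) + a*(105*l^2 + 222*l + 59) - 21*l^2 - 41*l - 10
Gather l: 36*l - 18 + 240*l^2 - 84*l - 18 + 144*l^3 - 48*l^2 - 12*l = 144*l^3 + 192*l^2 - 60*l - 36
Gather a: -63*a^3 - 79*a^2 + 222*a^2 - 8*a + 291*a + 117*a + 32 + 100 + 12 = -63*a^3 + 143*a^2 + 400*a + 144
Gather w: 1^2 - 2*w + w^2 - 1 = w^2 - 2*w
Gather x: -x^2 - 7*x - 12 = -x^2 - 7*x - 12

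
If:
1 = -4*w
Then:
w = -1/4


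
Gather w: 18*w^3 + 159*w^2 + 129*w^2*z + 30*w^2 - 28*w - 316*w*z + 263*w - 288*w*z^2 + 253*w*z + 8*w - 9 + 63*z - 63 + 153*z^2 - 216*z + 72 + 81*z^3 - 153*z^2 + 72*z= 18*w^3 + w^2*(129*z + 189) + w*(-288*z^2 - 63*z + 243) + 81*z^3 - 81*z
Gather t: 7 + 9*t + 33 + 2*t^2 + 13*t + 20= 2*t^2 + 22*t + 60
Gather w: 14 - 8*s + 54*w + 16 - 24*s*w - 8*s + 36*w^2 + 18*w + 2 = -16*s + 36*w^2 + w*(72 - 24*s) + 32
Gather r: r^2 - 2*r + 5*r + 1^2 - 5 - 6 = r^2 + 3*r - 10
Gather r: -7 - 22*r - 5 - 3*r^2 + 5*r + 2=-3*r^2 - 17*r - 10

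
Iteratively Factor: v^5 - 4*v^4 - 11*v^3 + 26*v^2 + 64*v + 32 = (v - 4)*(v^4 - 11*v^2 - 18*v - 8) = (v - 4)^2*(v^3 + 4*v^2 + 5*v + 2) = (v - 4)^2*(v + 1)*(v^2 + 3*v + 2) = (v - 4)^2*(v + 1)*(v + 2)*(v + 1)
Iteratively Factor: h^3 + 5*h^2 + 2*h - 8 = (h - 1)*(h^2 + 6*h + 8) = (h - 1)*(h + 4)*(h + 2)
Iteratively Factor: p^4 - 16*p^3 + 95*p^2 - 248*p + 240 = (p - 3)*(p^3 - 13*p^2 + 56*p - 80) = (p - 5)*(p - 3)*(p^2 - 8*p + 16) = (p - 5)*(p - 4)*(p - 3)*(p - 4)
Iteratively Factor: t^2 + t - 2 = (t - 1)*(t + 2)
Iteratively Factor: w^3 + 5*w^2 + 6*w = (w)*(w^2 + 5*w + 6) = w*(w + 3)*(w + 2)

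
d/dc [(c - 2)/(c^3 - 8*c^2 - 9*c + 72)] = (c^3 - 8*c^2 - 9*c + (c - 2)*(-3*c^2 + 16*c + 9) + 72)/(c^3 - 8*c^2 - 9*c + 72)^2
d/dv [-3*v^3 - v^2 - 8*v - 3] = -9*v^2 - 2*v - 8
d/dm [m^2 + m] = 2*m + 1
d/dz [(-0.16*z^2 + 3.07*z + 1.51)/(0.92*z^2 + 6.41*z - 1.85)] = (-3.85*z^2 - 2.1864*z - 15.3586)/(0.8464*z^4 + 11.7944*z^3 + 37.6841*z^2 - 23.717*z + 3.4225)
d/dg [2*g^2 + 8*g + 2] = 4*g + 8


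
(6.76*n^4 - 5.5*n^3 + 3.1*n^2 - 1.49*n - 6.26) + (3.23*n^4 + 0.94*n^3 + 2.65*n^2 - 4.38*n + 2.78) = 9.99*n^4 - 4.56*n^3 + 5.75*n^2 - 5.87*n - 3.48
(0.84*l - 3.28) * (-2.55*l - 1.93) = -2.142*l^2 + 6.7428*l + 6.3304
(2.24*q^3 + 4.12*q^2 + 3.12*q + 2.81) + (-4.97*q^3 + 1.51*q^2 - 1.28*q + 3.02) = -2.73*q^3 + 5.63*q^2 + 1.84*q + 5.83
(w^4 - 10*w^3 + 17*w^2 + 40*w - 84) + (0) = w^4 - 10*w^3 + 17*w^2 + 40*w - 84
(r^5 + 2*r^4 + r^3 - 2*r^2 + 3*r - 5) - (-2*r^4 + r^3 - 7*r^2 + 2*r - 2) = r^5 + 4*r^4 + 5*r^2 + r - 3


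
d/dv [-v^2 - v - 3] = -2*v - 1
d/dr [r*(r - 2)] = 2*r - 2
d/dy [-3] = 0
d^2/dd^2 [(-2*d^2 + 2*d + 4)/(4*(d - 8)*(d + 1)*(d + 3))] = (-d^3 + 6*d^2 - 102*d + 218)/(d^6 - 15*d^5 + 3*d^4 + 595*d^3 - 72*d^2 - 8640*d - 13824)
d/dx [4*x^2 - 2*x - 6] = 8*x - 2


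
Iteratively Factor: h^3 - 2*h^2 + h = (h)*(h^2 - 2*h + 1) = h*(h - 1)*(h - 1)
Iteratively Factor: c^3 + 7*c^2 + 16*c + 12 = (c + 3)*(c^2 + 4*c + 4) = (c + 2)*(c + 3)*(c + 2)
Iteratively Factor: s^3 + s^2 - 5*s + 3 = (s - 1)*(s^2 + 2*s - 3) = (s - 1)^2*(s + 3)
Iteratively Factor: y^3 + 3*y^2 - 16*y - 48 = (y - 4)*(y^2 + 7*y + 12) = (y - 4)*(y + 3)*(y + 4)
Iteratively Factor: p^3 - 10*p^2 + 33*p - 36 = (p - 3)*(p^2 - 7*p + 12) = (p - 4)*(p - 3)*(p - 3)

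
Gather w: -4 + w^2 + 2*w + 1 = w^2 + 2*w - 3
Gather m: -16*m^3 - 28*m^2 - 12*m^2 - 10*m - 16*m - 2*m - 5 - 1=-16*m^3 - 40*m^2 - 28*m - 6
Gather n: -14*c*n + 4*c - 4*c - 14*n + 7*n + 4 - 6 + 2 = n*(-14*c - 7)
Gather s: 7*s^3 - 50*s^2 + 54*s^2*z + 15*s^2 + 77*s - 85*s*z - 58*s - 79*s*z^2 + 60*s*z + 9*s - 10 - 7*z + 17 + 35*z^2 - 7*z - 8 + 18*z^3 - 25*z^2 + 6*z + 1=7*s^3 + s^2*(54*z - 35) + s*(-79*z^2 - 25*z + 28) + 18*z^3 + 10*z^2 - 8*z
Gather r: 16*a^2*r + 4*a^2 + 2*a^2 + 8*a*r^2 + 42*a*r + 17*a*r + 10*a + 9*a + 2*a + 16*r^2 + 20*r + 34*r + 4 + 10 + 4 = 6*a^2 + 21*a + r^2*(8*a + 16) + r*(16*a^2 + 59*a + 54) + 18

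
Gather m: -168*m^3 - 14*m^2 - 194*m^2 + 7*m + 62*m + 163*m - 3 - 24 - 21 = -168*m^3 - 208*m^2 + 232*m - 48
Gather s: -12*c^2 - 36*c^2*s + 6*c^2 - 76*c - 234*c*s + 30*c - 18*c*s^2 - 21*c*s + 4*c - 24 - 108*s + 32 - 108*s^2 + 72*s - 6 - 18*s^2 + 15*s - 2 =-6*c^2 - 42*c + s^2*(-18*c - 126) + s*(-36*c^2 - 255*c - 21)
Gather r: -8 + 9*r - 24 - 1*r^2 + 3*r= -r^2 + 12*r - 32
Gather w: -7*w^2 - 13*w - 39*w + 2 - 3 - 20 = -7*w^2 - 52*w - 21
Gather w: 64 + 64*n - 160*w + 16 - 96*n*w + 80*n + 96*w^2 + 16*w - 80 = 144*n + 96*w^2 + w*(-96*n - 144)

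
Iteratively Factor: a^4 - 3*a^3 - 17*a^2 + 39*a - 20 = (a - 1)*(a^3 - 2*a^2 - 19*a + 20) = (a - 5)*(a - 1)*(a^2 + 3*a - 4) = (a - 5)*(a - 1)*(a + 4)*(a - 1)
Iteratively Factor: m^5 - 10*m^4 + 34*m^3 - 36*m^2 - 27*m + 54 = (m + 1)*(m^4 - 11*m^3 + 45*m^2 - 81*m + 54) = (m - 3)*(m + 1)*(m^3 - 8*m^2 + 21*m - 18) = (m - 3)^2*(m + 1)*(m^2 - 5*m + 6) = (m - 3)^3*(m + 1)*(m - 2)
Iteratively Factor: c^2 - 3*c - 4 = (c - 4)*(c + 1)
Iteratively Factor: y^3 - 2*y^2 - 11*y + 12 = (y + 3)*(y^2 - 5*y + 4) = (y - 1)*(y + 3)*(y - 4)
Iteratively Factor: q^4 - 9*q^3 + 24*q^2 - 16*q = (q - 1)*(q^3 - 8*q^2 + 16*q) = q*(q - 1)*(q^2 - 8*q + 16) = q*(q - 4)*(q - 1)*(q - 4)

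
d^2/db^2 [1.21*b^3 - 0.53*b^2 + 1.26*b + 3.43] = 7.26*b - 1.06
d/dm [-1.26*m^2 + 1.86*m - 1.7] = 1.86 - 2.52*m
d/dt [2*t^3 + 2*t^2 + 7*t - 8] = 6*t^2 + 4*t + 7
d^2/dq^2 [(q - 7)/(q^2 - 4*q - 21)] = 2/(q^3 + 9*q^2 + 27*q + 27)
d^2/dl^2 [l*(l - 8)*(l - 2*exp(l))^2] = -4*l^3*exp(l) + 16*l^2*exp(2*l) + 8*l^2*exp(l) + 12*l^2 - 96*l*exp(2*l) + 104*l*exp(l) - 48*l - 120*exp(2*l) + 64*exp(l)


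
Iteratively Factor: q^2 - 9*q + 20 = (q - 5)*(q - 4)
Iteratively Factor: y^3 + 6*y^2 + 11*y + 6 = (y + 3)*(y^2 + 3*y + 2) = (y + 1)*(y + 3)*(y + 2)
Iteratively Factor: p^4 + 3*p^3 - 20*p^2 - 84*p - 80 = (p + 2)*(p^3 + p^2 - 22*p - 40) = (p - 5)*(p + 2)*(p^2 + 6*p + 8) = (p - 5)*(p + 2)^2*(p + 4)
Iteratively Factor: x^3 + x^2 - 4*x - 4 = (x + 1)*(x^2 - 4) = (x - 2)*(x + 1)*(x + 2)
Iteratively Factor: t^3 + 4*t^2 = (t + 4)*(t^2) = t*(t + 4)*(t)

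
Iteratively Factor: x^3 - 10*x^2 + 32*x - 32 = (x - 4)*(x^2 - 6*x + 8) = (x - 4)*(x - 2)*(x - 4)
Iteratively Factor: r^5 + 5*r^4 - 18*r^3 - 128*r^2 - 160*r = (r + 4)*(r^4 + r^3 - 22*r^2 - 40*r) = r*(r + 4)*(r^3 + r^2 - 22*r - 40) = r*(r + 4)^2*(r^2 - 3*r - 10) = r*(r - 5)*(r + 4)^2*(r + 2)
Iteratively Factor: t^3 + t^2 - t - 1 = (t + 1)*(t^2 - 1) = (t + 1)^2*(t - 1)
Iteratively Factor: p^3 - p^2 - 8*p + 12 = (p - 2)*(p^2 + p - 6) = (p - 2)^2*(p + 3)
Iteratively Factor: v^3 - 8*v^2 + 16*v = (v - 4)*(v^2 - 4*v) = v*(v - 4)*(v - 4)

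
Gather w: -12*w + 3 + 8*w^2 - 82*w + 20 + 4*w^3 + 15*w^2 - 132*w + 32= 4*w^3 + 23*w^2 - 226*w + 55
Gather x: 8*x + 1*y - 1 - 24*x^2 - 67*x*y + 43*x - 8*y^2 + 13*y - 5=-24*x^2 + x*(51 - 67*y) - 8*y^2 + 14*y - 6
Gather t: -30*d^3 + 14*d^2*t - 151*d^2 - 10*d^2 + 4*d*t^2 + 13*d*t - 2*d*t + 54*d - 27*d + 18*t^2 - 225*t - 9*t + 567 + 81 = -30*d^3 - 161*d^2 + 27*d + t^2*(4*d + 18) + t*(14*d^2 + 11*d - 234) + 648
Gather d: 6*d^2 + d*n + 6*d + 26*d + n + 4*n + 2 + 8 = 6*d^2 + d*(n + 32) + 5*n + 10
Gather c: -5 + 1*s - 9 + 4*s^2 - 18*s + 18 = 4*s^2 - 17*s + 4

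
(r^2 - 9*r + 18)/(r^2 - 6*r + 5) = (r^2 - 9*r + 18)/(r^2 - 6*r + 5)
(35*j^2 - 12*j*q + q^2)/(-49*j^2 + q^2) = (-5*j + q)/(7*j + q)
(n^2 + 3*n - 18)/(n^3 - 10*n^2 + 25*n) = (n^2 + 3*n - 18)/(n*(n^2 - 10*n + 25))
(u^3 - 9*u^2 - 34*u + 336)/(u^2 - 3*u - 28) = (u^2 - 2*u - 48)/(u + 4)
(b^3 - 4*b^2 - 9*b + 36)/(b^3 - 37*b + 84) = (b + 3)/(b + 7)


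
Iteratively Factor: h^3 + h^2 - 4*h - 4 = (h - 2)*(h^2 + 3*h + 2) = (h - 2)*(h + 2)*(h + 1)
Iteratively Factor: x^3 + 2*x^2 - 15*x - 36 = (x - 4)*(x^2 + 6*x + 9) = (x - 4)*(x + 3)*(x + 3)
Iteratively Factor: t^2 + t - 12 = (t - 3)*(t + 4)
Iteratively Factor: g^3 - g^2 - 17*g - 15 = (g + 3)*(g^2 - 4*g - 5) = (g + 1)*(g + 3)*(g - 5)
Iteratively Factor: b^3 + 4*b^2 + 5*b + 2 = (b + 2)*(b^2 + 2*b + 1) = (b + 1)*(b + 2)*(b + 1)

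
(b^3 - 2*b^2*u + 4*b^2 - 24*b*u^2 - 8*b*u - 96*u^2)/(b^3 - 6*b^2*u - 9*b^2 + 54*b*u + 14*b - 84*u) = (b^2 + 4*b*u + 4*b + 16*u)/(b^2 - 9*b + 14)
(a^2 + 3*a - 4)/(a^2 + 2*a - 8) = (a - 1)/(a - 2)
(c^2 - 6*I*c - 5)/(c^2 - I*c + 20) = (c - I)/(c + 4*I)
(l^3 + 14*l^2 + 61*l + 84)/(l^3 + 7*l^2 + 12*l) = (l + 7)/l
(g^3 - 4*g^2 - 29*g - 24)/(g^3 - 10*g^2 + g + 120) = (g + 1)/(g - 5)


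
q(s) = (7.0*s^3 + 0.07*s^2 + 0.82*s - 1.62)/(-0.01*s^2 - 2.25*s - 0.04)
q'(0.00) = -2298.62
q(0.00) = 40.50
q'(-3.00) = 18.99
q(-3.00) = -29.07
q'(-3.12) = 19.78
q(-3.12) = -31.40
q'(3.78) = -22.97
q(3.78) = -43.80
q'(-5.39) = 34.79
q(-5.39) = -93.26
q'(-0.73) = 3.16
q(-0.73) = -3.07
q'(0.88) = -6.32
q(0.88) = -1.94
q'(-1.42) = 8.58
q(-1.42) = -7.24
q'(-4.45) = 28.52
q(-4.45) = -63.51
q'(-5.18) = 33.38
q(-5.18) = -86.10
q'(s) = (0.02*s + 2.25)*(7.0*s^3 + 0.07*s^2 + 0.82*s - 1.62)/(-0.01*s^2 - 2.25*s - 0.04)^2 + (21.0*s^2 + 0.14*s + 0.82)/(-0.01*s^2 - 2.25*s - 0.04)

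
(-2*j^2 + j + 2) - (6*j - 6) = -2*j^2 - 5*j + 8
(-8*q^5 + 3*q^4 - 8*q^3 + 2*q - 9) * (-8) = 64*q^5 - 24*q^4 + 64*q^3 - 16*q + 72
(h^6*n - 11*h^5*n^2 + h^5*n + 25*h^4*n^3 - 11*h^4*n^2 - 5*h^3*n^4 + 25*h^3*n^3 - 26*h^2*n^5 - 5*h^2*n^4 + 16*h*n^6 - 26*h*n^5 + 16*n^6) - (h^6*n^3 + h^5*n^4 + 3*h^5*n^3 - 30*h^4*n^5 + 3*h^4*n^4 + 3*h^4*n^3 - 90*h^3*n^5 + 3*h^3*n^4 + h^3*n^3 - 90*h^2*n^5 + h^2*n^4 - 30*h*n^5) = -h^6*n^3 + h^6*n - h^5*n^4 - 3*h^5*n^3 - 11*h^5*n^2 + h^5*n + 30*h^4*n^5 - 3*h^4*n^4 + 22*h^4*n^3 - 11*h^4*n^2 + 90*h^3*n^5 - 8*h^3*n^4 + 24*h^3*n^3 + 64*h^2*n^5 - 6*h^2*n^4 + 16*h*n^6 + 4*h*n^5 + 16*n^6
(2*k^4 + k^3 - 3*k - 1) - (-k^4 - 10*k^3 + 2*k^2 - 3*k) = 3*k^4 + 11*k^3 - 2*k^2 - 1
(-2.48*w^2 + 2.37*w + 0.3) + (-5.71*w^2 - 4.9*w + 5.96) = -8.19*w^2 - 2.53*w + 6.26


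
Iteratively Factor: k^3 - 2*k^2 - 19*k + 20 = (k - 1)*(k^2 - k - 20) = (k - 1)*(k + 4)*(k - 5)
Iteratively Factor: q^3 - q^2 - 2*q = (q - 2)*(q^2 + q) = (q - 2)*(q + 1)*(q)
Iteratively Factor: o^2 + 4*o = (o + 4)*(o)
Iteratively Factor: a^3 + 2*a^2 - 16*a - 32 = (a + 4)*(a^2 - 2*a - 8) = (a + 2)*(a + 4)*(a - 4)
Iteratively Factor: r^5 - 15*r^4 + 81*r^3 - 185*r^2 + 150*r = (r - 5)*(r^4 - 10*r^3 + 31*r^2 - 30*r) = (r - 5)*(r - 3)*(r^3 - 7*r^2 + 10*r) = r*(r - 5)*(r - 3)*(r^2 - 7*r + 10) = r*(r - 5)*(r - 3)*(r - 2)*(r - 5)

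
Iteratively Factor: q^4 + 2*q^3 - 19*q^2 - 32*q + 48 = (q - 4)*(q^3 + 6*q^2 + 5*q - 12) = (q - 4)*(q + 4)*(q^2 + 2*q - 3) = (q - 4)*(q - 1)*(q + 4)*(q + 3)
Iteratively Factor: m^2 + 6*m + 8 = (m + 2)*(m + 4)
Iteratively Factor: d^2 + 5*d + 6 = (d + 3)*(d + 2)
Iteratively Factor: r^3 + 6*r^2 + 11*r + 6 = (r + 3)*(r^2 + 3*r + 2) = (r + 1)*(r + 3)*(r + 2)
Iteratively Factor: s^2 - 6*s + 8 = (s - 4)*(s - 2)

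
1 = 1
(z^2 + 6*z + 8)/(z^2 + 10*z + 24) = (z + 2)/(z + 6)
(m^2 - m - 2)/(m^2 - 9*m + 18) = (m^2 - m - 2)/(m^2 - 9*m + 18)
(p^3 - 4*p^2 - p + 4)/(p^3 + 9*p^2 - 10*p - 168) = (p^2 - 1)/(p^2 + 13*p + 42)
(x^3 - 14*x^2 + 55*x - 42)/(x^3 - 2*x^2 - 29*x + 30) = (x - 7)/(x + 5)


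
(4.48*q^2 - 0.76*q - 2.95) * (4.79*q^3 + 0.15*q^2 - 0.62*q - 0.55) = 21.4592*q^5 - 2.9684*q^4 - 17.0221*q^3 - 2.4353*q^2 + 2.247*q + 1.6225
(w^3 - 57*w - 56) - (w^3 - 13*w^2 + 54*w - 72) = 13*w^2 - 111*w + 16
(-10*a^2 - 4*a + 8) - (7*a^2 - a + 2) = -17*a^2 - 3*a + 6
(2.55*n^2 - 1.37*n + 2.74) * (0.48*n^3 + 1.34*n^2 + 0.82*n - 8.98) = 1.224*n^5 + 2.7594*n^4 + 1.5704*n^3 - 20.3508*n^2 + 14.5494*n - 24.6052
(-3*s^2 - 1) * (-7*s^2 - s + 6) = 21*s^4 + 3*s^3 - 11*s^2 + s - 6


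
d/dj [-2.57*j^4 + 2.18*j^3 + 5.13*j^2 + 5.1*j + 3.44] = -10.28*j^3 + 6.54*j^2 + 10.26*j + 5.1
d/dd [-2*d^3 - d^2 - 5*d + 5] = -6*d^2 - 2*d - 5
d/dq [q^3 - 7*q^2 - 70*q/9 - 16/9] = 3*q^2 - 14*q - 70/9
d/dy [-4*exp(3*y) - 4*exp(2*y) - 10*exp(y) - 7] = (-12*exp(2*y) - 8*exp(y) - 10)*exp(y)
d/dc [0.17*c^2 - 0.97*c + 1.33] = 0.34*c - 0.97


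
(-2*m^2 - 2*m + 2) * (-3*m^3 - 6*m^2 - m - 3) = 6*m^5 + 18*m^4 + 8*m^3 - 4*m^2 + 4*m - 6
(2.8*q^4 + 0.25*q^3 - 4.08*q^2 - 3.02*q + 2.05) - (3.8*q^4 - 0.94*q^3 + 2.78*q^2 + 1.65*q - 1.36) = -1.0*q^4 + 1.19*q^3 - 6.86*q^2 - 4.67*q + 3.41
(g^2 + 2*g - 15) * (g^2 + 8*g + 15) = g^4 + 10*g^3 + 16*g^2 - 90*g - 225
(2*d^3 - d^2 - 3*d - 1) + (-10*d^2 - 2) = 2*d^3 - 11*d^2 - 3*d - 3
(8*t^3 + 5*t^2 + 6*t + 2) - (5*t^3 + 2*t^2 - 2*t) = 3*t^3 + 3*t^2 + 8*t + 2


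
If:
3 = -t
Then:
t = -3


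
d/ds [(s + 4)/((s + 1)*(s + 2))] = (-s^2 - 8*s - 10)/(s^4 + 6*s^3 + 13*s^2 + 12*s + 4)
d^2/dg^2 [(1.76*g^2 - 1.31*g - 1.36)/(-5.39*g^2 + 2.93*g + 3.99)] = (5.6843418860808e-14*g^4 + 20.526198*g^3 + 9.96071999999992*g^2 + 40.169514*g - 4.820866)/(156.590819*g^6 - 255.367959*g^5 - 208.935804*g^4 + 352.923481*g^3 + 154.666764*g^2 - 139.937679*g - 63.521199)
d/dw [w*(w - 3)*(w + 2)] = 3*w^2 - 2*w - 6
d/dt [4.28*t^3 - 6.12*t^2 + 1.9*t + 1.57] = 12.84*t^2 - 12.24*t + 1.9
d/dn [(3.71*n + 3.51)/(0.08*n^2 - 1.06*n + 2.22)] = (-0.2968*n^2 - 0.5616*n + 11.9568)/(0.0064*n^4 - 0.1696*n^3 + 1.4788*n^2 - 4.7064*n + 4.9284)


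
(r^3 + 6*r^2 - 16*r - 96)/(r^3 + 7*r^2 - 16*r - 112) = (r + 6)/(r + 7)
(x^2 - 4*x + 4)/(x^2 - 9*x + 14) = (x - 2)/(x - 7)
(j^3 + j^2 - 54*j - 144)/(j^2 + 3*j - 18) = (j^2 - 5*j - 24)/(j - 3)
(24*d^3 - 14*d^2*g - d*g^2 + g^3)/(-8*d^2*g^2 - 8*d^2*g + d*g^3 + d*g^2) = (-24*d^3 + 14*d^2*g + d*g^2 - g^3)/(d*g*(8*d*g + 8*d - g^2 - g))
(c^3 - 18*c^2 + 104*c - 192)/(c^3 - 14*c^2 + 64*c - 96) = (c - 8)/(c - 4)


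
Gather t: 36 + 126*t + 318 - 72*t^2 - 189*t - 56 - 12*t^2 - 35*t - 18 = -84*t^2 - 98*t + 280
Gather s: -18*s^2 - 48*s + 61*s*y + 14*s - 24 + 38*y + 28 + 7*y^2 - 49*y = -18*s^2 + s*(61*y - 34) + 7*y^2 - 11*y + 4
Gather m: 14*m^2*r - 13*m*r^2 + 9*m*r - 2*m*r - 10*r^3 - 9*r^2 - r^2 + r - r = 14*m^2*r + m*(-13*r^2 + 7*r) - 10*r^3 - 10*r^2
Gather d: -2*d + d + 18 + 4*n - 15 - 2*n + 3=-d + 2*n + 6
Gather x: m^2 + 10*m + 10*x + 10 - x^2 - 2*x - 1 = m^2 + 10*m - x^2 + 8*x + 9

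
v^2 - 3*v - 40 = (v - 8)*(v + 5)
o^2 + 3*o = o*(o + 3)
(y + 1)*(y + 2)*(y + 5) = y^3 + 8*y^2 + 17*y + 10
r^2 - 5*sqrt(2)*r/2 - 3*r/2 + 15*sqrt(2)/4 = (r - 3/2)*(r - 5*sqrt(2)/2)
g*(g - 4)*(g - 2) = g^3 - 6*g^2 + 8*g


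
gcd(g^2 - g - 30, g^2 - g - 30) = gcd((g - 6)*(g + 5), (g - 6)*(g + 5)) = g^2 - g - 30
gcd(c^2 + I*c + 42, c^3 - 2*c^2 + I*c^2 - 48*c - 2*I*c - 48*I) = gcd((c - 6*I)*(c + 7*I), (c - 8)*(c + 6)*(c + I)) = 1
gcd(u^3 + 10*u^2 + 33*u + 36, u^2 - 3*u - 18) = u + 3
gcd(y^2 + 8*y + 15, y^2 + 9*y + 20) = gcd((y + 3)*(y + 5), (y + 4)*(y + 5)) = y + 5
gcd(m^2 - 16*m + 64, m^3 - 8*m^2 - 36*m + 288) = m - 8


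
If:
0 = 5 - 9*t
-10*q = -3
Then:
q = 3/10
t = 5/9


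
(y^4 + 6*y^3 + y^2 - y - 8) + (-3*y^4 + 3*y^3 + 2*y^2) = -2*y^4 + 9*y^3 + 3*y^2 - y - 8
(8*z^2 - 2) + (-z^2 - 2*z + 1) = 7*z^2 - 2*z - 1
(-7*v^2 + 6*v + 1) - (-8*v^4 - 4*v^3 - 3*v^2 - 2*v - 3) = 8*v^4 + 4*v^3 - 4*v^2 + 8*v + 4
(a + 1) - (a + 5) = -4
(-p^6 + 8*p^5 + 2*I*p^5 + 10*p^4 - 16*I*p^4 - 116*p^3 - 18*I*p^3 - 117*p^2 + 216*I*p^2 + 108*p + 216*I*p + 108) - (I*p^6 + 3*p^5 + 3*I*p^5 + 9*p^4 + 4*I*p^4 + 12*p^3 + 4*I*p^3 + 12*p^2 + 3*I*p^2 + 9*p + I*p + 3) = -p^6 - I*p^6 + 5*p^5 - I*p^5 + p^4 - 20*I*p^4 - 128*p^3 - 22*I*p^3 - 129*p^2 + 213*I*p^2 + 99*p + 215*I*p + 105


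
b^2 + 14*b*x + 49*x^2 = (b + 7*x)^2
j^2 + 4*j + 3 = (j + 1)*(j + 3)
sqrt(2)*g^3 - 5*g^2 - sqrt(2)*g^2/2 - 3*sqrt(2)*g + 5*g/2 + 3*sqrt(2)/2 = (g - 1/2)*(g - 3*sqrt(2))*(sqrt(2)*g + 1)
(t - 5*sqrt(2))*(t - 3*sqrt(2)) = t^2 - 8*sqrt(2)*t + 30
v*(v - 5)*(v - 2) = v^3 - 7*v^2 + 10*v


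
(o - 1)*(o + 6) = o^2 + 5*o - 6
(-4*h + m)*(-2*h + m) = 8*h^2 - 6*h*m + m^2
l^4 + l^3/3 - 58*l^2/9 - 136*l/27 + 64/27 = (l - 8/3)*(l - 1/3)*(l + 4/3)*(l + 2)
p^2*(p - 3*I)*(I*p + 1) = I*p^4 + 4*p^3 - 3*I*p^2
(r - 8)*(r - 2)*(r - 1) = r^3 - 11*r^2 + 26*r - 16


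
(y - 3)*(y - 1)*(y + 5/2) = y^3 - 3*y^2/2 - 7*y + 15/2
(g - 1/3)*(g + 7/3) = g^2 + 2*g - 7/9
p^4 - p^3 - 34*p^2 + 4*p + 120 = (p - 6)*(p - 2)*(p + 2)*(p + 5)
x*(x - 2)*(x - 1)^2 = x^4 - 4*x^3 + 5*x^2 - 2*x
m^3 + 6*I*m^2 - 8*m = m*(m + 2*I)*(m + 4*I)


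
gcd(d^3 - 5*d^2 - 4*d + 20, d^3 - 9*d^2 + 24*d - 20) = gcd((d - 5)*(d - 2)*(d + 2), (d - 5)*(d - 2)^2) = d^2 - 7*d + 10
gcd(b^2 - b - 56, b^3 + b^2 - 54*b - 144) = b - 8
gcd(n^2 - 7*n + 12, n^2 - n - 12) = n - 4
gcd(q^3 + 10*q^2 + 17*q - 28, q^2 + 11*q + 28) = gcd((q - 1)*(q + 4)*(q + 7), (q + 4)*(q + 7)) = q^2 + 11*q + 28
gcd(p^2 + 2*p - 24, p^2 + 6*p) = p + 6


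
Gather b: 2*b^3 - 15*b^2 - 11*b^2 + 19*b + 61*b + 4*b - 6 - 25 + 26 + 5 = 2*b^3 - 26*b^2 + 84*b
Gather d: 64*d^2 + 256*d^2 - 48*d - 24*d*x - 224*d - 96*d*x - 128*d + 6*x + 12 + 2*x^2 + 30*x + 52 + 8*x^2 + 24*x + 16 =320*d^2 + d*(-120*x - 400) + 10*x^2 + 60*x + 80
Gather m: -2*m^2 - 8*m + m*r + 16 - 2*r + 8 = -2*m^2 + m*(r - 8) - 2*r + 24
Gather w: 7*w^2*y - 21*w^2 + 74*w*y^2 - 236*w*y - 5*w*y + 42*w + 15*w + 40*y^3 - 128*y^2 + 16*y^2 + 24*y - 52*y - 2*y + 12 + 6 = w^2*(7*y - 21) + w*(74*y^2 - 241*y + 57) + 40*y^3 - 112*y^2 - 30*y + 18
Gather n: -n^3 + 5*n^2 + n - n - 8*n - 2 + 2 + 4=-n^3 + 5*n^2 - 8*n + 4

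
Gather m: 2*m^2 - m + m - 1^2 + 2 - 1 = 2*m^2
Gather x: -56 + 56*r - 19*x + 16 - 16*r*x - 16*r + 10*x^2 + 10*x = 40*r + 10*x^2 + x*(-16*r - 9) - 40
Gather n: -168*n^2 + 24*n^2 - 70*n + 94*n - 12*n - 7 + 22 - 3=-144*n^2 + 12*n + 12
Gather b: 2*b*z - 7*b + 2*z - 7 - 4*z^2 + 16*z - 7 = b*(2*z - 7) - 4*z^2 + 18*z - 14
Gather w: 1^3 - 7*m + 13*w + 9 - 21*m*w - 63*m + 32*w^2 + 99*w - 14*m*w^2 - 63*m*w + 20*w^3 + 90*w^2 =-70*m + 20*w^3 + w^2*(122 - 14*m) + w*(112 - 84*m) + 10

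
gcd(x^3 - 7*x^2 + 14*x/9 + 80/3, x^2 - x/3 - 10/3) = x + 5/3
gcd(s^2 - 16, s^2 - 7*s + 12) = s - 4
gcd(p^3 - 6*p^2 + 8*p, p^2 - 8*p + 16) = p - 4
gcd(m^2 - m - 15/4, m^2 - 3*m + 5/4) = m - 5/2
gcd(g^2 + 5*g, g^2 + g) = g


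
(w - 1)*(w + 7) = w^2 + 6*w - 7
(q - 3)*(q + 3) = q^2 - 9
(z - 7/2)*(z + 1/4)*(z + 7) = z^3 + 15*z^2/4 - 189*z/8 - 49/8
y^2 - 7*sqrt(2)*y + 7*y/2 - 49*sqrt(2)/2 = (y + 7/2)*(y - 7*sqrt(2))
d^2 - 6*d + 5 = (d - 5)*(d - 1)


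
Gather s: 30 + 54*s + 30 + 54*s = 108*s + 60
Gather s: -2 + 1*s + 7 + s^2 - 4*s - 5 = s^2 - 3*s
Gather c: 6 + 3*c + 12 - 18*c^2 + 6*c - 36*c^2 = -54*c^2 + 9*c + 18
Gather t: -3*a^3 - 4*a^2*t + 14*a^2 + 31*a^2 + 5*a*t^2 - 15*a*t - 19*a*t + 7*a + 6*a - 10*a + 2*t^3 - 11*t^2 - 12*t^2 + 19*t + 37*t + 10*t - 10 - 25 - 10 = -3*a^3 + 45*a^2 + 3*a + 2*t^3 + t^2*(5*a - 23) + t*(-4*a^2 - 34*a + 66) - 45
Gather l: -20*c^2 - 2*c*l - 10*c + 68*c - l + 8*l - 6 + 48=-20*c^2 + 58*c + l*(7 - 2*c) + 42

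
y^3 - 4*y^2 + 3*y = y*(y - 3)*(y - 1)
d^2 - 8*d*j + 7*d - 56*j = (d + 7)*(d - 8*j)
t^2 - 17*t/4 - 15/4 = (t - 5)*(t + 3/4)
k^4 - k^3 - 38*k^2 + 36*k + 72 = (k - 6)*(k - 2)*(k + 1)*(k + 6)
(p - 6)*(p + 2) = p^2 - 4*p - 12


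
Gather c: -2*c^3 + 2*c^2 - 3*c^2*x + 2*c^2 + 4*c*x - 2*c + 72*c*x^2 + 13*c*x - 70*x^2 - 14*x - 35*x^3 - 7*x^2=-2*c^3 + c^2*(4 - 3*x) + c*(72*x^2 + 17*x - 2) - 35*x^3 - 77*x^2 - 14*x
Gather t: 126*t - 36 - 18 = 126*t - 54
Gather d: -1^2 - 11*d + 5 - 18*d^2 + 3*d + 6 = -18*d^2 - 8*d + 10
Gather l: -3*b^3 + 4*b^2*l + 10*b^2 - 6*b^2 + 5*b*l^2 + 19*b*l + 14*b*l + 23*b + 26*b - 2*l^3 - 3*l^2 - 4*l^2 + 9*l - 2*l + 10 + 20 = -3*b^3 + 4*b^2 + 49*b - 2*l^3 + l^2*(5*b - 7) + l*(4*b^2 + 33*b + 7) + 30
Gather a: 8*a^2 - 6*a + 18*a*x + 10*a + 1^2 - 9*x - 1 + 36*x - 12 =8*a^2 + a*(18*x + 4) + 27*x - 12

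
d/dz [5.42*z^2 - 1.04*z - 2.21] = 10.84*z - 1.04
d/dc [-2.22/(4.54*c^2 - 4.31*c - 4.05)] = (20.1576*c - 9.5682)/(-4.54*c^2 + 4.31*c + 4.05)^2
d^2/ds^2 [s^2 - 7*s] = 2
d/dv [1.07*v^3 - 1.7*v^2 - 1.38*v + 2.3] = 3.21*v^2 - 3.4*v - 1.38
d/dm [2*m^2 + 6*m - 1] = 4*m + 6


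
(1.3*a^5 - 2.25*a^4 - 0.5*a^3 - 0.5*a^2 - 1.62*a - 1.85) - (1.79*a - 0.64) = 1.3*a^5 - 2.25*a^4 - 0.5*a^3 - 0.5*a^2 - 3.41*a - 1.21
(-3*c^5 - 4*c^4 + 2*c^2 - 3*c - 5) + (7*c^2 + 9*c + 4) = -3*c^5 - 4*c^4 + 9*c^2 + 6*c - 1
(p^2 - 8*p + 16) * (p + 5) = p^3 - 3*p^2 - 24*p + 80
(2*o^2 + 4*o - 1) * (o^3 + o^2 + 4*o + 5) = 2*o^5 + 6*o^4 + 11*o^3 + 25*o^2 + 16*o - 5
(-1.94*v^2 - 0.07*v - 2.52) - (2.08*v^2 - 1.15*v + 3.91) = -4.02*v^2 + 1.08*v - 6.43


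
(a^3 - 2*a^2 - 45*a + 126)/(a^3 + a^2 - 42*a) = (a - 3)/a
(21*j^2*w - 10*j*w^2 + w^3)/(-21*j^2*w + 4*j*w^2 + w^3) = (-7*j + w)/(7*j + w)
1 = 1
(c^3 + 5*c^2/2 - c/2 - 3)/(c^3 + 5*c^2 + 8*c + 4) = (2*c^2 + c - 3)/(2*(c^2 + 3*c + 2))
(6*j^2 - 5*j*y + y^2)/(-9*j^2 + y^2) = (-2*j + y)/(3*j + y)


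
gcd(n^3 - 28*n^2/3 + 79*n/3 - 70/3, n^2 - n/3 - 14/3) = n - 7/3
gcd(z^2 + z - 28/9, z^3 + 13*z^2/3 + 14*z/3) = z + 7/3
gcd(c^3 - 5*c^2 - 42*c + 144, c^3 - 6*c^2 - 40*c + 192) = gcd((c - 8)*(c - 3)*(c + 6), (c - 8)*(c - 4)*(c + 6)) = c^2 - 2*c - 48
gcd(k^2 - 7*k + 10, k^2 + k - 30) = k - 5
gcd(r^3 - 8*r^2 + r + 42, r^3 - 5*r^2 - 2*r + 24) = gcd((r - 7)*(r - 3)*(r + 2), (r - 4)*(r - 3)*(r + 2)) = r^2 - r - 6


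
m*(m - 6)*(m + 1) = m^3 - 5*m^2 - 6*m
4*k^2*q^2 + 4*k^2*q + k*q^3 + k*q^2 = q*(4*k + q)*(k*q + k)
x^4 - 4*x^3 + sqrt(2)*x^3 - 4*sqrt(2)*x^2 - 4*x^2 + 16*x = x*(x - 4)*(x - sqrt(2))*(x + 2*sqrt(2))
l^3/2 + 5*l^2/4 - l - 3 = (l/2 + 1)*(l - 3/2)*(l + 2)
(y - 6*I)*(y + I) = y^2 - 5*I*y + 6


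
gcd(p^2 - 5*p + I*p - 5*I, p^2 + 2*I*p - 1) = p + I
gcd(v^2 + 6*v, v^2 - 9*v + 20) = 1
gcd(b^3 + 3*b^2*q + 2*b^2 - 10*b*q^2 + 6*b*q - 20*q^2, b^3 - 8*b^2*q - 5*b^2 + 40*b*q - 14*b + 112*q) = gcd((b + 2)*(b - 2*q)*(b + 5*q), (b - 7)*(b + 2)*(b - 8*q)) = b + 2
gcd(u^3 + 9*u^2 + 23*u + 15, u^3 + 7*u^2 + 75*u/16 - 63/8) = 1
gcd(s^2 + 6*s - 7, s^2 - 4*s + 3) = s - 1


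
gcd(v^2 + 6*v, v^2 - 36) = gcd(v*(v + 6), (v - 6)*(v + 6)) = v + 6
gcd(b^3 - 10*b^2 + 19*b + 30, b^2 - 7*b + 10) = b - 5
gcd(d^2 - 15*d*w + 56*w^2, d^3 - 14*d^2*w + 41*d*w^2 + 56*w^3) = d^2 - 15*d*w + 56*w^2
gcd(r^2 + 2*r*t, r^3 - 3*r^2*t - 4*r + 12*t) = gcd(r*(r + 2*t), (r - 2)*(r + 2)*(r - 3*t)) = 1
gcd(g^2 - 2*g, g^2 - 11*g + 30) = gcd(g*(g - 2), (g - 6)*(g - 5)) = 1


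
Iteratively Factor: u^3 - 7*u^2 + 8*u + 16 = (u - 4)*(u^2 - 3*u - 4) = (u - 4)*(u + 1)*(u - 4)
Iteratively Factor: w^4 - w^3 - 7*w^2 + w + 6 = (w - 1)*(w^3 - 7*w - 6) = (w - 1)*(w + 2)*(w^2 - 2*w - 3) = (w - 3)*(w - 1)*(w + 2)*(w + 1)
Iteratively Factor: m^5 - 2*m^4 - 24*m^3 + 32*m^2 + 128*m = (m)*(m^4 - 2*m^3 - 24*m^2 + 32*m + 128) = m*(m + 4)*(m^3 - 6*m^2 + 32) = m*(m - 4)*(m + 4)*(m^2 - 2*m - 8) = m*(m - 4)^2*(m + 4)*(m + 2)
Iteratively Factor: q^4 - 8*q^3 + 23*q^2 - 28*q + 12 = (q - 2)*(q^3 - 6*q^2 + 11*q - 6) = (q - 2)^2*(q^2 - 4*q + 3) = (q - 3)*(q - 2)^2*(q - 1)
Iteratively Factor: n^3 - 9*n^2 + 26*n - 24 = (n - 4)*(n^2 - 5*n + 6) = (n - 4)*(n - 2)*(n - 3)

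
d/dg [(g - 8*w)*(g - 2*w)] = 2*g - 10*w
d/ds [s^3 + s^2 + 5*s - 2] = 3*s^2 + 2*s + 5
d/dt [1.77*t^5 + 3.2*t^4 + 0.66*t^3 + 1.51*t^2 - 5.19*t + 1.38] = 8.85*t^4 + 12.8*t^3 + 1.98*t^2 + 3.02*t - 5.19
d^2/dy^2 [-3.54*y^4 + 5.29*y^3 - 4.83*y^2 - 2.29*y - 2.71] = -42.48*y^2 + 31.74*y - 9.66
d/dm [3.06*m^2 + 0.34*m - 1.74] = 6.12*m + 0.34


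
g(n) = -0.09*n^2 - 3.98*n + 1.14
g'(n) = -0.18*n - 3.98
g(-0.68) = 3.80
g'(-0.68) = -3.86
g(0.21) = 0.30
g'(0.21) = -4.02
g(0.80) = -2.10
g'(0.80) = -4.12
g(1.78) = -6.23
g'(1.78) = -4.30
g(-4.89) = 18.45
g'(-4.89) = -3.10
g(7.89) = -35.86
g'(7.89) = -5.40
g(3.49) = -13.85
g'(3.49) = -4.61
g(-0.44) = 2.87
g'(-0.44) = -3.90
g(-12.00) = 35.94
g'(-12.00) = -1.82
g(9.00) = -41.97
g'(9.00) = -5.60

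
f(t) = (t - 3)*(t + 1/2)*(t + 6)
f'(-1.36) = -20.47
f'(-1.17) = -20.58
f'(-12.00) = 331.50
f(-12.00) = -1035.00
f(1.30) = -22.34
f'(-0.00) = -16.50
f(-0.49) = -0.19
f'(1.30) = -2.33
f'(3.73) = 51.35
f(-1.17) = 13.49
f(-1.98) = 29.63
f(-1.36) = 17.40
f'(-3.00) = -10.50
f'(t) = (t - 3)*(t + 1/2) + (t - 3)*(t + 6) + (t + 1/2)*(t + 6) = 3*t^2 + 7*t - 33/2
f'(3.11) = 34.29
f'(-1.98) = -18.60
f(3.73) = 30.05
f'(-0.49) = -19.21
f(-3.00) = 45.00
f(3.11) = 3.62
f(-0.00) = -9.00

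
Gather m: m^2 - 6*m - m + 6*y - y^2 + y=m^2 - 7*m - y^2 + 7*y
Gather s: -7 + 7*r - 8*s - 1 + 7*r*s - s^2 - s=7*r - s^2 + s*(7*r - 9) - 8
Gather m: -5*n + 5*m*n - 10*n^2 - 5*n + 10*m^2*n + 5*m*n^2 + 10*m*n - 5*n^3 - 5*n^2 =10*m^2*n + m*(5*n^2 + 15*n) - 5*n^3 - 15*n^2 - 10*n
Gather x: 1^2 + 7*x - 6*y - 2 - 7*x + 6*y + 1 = 0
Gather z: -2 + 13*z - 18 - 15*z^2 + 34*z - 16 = -15*z^2 + 47*z - 36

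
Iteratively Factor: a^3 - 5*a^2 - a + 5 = (a - 5)*(a^2 - 1) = (a - 5)*(a + 1)*(a - 1)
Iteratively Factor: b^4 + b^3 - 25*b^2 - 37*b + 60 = (b - 1)*(b^3 + 2*b^2 - 23*b - 60) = (b - 5)*(b - 1)*(b^2 + 7*b + 12) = (b - 5)*(b - 1)*(b + 4)*(b + 3)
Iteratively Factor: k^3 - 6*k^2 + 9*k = (k)*(k^2 - 6*k + 9) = k*(k - 3)*(k - 3)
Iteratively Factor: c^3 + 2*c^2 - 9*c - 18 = (c + 3)*(c^2 - c - 6) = (c + 2)*(c + 3)*(c - 3)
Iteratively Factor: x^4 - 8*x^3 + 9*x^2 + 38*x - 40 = (x + 2)*(x^3 - 10*x^2 + 29*x - 20) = (x - 5)*(x + 2)*(x^2 - 5*x + 4) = (x - 5)*(x - 1)*(x + 2)*(x - 4)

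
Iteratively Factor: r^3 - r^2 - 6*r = (r - 3)*(r^2 + 2*r) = (r - 3)*(r + 2)*(r)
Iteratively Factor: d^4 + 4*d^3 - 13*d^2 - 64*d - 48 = (d + 1)*(d^3 + 3*d^2 - 16*d - 48) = (d + 1)*(d + 3)*(d^2 - 16) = (d - 4)*(d + 1)*(d + 3)*(d + 4)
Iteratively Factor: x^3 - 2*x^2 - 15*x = (x + 3)*(x^2 - 5*x) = (x - 5)*(x + 3)*(x)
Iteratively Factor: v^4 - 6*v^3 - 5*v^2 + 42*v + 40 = (v - 5)*(v^3 - v^2 - 10*v - 8) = (v - 5)*(v - 4)*(v^2 + 3*v + 2) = (v - 5)*(v - 4)*(v + 2)*(v + 1)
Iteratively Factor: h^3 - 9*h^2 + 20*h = (h - 4)*(h^2 - 5*h) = (h - 5)*(h - 4)*(h)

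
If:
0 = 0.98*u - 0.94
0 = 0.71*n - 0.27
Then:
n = 0.38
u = 0.96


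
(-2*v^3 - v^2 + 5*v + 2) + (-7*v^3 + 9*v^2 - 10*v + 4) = -9*v^3 + 8*v^2 - 5*v + 6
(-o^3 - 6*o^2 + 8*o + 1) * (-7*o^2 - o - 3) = 7*o^5 + 43*o^4 - 47*o^3 + 3*o^2 - 25*o - 3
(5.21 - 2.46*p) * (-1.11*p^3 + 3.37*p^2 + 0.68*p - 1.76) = 2.7306*p^4 - 14.0733*p^3 + 15.8849*p^2 + 7.8724*p - 9.1696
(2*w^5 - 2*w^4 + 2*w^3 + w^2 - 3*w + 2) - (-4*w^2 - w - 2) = 2*w^5 - 2*w^4 + 2*w^3 + 5*w^2 - 2*w + 4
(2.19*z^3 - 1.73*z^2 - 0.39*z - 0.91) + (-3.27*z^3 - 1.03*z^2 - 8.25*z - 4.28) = -1.08*z^3 - 2.76*z^2 - 8.64*z - 5.19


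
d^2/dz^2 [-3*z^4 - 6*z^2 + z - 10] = -36*z^2 - 12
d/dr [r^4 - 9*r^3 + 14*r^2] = r*(4*r^2 - 27*r + 28)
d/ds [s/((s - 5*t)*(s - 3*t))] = -s^2/((s - 5*t)^2*(s - 3*t)^2) + 15*t^2/((s - 5*t)^2*(s - 3*t)^2)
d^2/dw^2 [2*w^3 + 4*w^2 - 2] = 12*w + 8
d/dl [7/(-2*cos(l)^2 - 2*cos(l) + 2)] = -7*(2*cos(l) + 1)*sin(l)/(2*(sin(l)^2 - cos(l))^2)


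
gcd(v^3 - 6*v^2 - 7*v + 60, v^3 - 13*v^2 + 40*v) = v - 5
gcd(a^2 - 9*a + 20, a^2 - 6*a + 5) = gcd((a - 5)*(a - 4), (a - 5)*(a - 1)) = a - 5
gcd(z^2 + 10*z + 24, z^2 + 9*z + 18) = z + 6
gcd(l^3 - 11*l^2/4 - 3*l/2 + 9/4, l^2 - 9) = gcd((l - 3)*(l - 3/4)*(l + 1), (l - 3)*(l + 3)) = l - 3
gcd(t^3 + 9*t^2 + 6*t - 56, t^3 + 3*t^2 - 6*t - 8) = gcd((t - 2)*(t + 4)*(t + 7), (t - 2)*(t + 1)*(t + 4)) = t^2 + 2*t - 8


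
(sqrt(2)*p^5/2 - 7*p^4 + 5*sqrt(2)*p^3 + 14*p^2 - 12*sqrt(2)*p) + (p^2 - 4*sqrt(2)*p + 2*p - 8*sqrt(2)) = sqrt(2)*p^5/2 - 7*p^4 + 5*sqrt(2)*p^3 + 15*p^2 - 16*sqrt(2)*p + 2*p - 8*sqrt(2)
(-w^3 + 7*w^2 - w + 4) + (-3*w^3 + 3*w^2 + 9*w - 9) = -4*w^3 + 10*w^2 + 8*w - 5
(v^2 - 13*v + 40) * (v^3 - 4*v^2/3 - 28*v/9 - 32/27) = v^5 - 43*v^4/3 + 488*v^3/9 - 380*v^2/27 - 2944*v/27 - 1280/27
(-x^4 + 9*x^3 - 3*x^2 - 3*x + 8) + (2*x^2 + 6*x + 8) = -x^4 + 9*x^3 - x^2 + 3*x + 16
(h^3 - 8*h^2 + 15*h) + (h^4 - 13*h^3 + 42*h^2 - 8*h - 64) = h^4 - 12*h^3 + 34*h^2 + 7*h - 64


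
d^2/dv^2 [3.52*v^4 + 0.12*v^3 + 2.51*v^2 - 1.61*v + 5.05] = 42.24*v^2 + 0.72*v + 5.02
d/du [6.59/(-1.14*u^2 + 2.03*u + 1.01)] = (15.0252*u - 13.3777)/(-1.14*u^2 + 2.03*u + 1.01)^2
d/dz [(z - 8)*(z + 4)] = 2*z - 4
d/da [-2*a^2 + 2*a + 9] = 2 - 4*a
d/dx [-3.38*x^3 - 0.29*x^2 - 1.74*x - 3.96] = -10.14*x^2 - 0.58*x - 1.74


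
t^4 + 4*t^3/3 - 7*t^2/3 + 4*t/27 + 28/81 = (t - 2/3)^2*(t + 1/3)*(t + 7/3)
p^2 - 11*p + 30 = (p - 6)*(p - 5)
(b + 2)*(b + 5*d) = b^2 + 5*b*d + 2*b + 10*d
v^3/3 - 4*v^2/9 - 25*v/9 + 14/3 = (v/3 + 1)*(v - 7/3)*(v - 2)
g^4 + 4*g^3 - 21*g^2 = g^2*(g - 3)*(g + 7)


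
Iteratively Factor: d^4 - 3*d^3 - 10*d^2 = (d + 2)*(d^3 - 5*d^2) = d*(d + 2)*(d^2 - 5*d) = d^2*(d + 2)*(d - 5)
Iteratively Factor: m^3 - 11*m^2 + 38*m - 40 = (m - 4)*(m^2 - 7*m + 10) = (m - 5)*(m - 4)*(m - 2)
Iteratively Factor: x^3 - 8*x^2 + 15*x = (x - 3)*(x^2 - 5*x) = (x - 5)*(x - 3)*(x)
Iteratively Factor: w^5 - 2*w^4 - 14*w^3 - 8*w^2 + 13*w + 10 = (w - 5)*(w^4 + 3*w^3 + w^2 - 3*w - 2) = (w - 5)*(w - 1)*(w^3 + 4*w^2 + 5*w + 2) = (w - 5)*(w - 1)*(w + 1)*(w^2 + 3*w + 2) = (w - 5)*(w - 1)*(w + 1)*(w + 2)*(w + 1)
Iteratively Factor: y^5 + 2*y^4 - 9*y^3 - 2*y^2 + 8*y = (y - 2)*(y^4 + 4*y^3 - y^2 - 4*y) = (y - 2)*(y + 1)*(y^3 + 3*y^2 - 4*y) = (y - 2)*(y + 1)*(y + 4)*(y^2 - y) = y*(y - 2)*(y + 1)*(y + 4)*(y - 1)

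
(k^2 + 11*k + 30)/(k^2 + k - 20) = (k + 6)/(k - 4)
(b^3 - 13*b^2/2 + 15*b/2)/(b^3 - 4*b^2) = (2*b^2 - 13*b + 15)/(2*b*(b - 4))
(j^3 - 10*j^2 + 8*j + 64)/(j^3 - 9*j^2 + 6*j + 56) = (j - 8)/(j - 7)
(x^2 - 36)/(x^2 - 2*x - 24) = (x + 6)/(x + 4)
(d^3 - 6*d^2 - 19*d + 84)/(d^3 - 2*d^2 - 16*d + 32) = (d^2 - 10*d + 21)/(d^2 - 6*d + 8)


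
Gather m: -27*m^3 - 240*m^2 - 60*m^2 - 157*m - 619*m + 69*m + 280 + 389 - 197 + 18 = -27*m^3 - 300*m^2 - 707*m + 490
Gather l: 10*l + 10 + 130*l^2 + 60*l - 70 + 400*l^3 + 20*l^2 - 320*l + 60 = 400*l^3 + 150*l^2 - 250*l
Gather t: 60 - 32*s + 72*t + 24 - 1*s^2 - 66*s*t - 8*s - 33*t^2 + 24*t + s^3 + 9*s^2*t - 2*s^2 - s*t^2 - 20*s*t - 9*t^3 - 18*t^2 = s^3 - 3*s^2 - 40*s - 9*t^3 + t^2*(-s - 51) + t*(9*s^2 - 86*s + 96) + 84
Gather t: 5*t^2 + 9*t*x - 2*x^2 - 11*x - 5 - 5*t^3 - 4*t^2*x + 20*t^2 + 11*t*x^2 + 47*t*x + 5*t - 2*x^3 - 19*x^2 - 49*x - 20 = -5*t^3 + t^2*(25 - 4*x) + t*(11*x^2 + 56*x + 5) - 2*x^3 - 21*x^2 - 60*x - 25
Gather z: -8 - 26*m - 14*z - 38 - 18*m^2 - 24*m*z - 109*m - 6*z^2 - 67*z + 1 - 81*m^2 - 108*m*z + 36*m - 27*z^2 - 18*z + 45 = -99*m^2 - 99*m - 33*z^2 + z*(-132*m - 99)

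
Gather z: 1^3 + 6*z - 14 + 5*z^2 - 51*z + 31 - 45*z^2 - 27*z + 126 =-40*z^2 - 72*z + 144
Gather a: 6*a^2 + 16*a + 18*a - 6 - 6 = 6*a^2 + 34*a - 12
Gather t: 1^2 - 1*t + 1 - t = 2 - 2*t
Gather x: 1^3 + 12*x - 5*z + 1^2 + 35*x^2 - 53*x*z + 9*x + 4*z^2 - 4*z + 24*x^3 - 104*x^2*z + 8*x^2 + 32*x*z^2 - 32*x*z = 24*x^3 + x^2*(43 - 104*z) + x*(32*z^2 - 85*z + 21) + 4*z^2 - 9*z + 2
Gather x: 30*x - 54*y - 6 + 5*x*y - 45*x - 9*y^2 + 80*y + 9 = x*(5*y - 15) - 9*y^2 + 26*y + 3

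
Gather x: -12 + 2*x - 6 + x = 3*x - 18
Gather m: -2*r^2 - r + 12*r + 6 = -2*r^2 + 11*r + 6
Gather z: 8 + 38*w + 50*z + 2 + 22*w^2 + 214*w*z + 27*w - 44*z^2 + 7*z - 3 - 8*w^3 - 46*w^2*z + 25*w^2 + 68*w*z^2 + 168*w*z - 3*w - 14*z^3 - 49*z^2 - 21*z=-8*w^3 + 47*w^2 + 62*w - 14*z^3 + z^2*(68*w - 93) + z*(-46*w^2 + 382*w + 36) + 7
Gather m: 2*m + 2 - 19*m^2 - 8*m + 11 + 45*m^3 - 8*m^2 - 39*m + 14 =45*m^3 - 27*m^2 - 45*m + 27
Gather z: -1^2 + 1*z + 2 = z + 1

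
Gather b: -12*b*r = -12*b*r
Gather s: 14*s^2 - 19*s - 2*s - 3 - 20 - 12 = 14*s^2 - 21*s - 35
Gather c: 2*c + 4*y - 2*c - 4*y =0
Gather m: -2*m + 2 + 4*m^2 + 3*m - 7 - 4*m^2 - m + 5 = 0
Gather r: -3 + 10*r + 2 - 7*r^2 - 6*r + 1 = -7*r^2 + 4*r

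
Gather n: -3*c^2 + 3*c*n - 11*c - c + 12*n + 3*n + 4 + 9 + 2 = -3*c^2 - 12*c + n*(3*c + 15) + 15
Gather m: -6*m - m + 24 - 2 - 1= 21 - 7*m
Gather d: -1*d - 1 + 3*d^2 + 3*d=3*d^2 + 2*d - 1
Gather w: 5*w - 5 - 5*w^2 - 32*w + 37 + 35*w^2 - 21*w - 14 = 30*w^2 - 48*w + 18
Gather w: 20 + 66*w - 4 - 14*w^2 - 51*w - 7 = -14*w^2 + 15*w + 9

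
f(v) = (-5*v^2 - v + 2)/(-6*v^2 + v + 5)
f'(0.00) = -0.28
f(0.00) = 0.40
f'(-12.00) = 0.00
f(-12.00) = 0.81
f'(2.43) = -0.17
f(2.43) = 1.07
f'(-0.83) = 5227.16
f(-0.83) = -16.79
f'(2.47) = -0.16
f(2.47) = 1.06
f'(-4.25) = -0.01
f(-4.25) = 0.78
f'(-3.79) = -0.01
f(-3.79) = 0.78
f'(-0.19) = -0.12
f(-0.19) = 0.44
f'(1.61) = -0.97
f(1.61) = 1.41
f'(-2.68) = -0.01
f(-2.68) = 0.77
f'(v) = (-10*v - 1)/(-6*v^2 + v + 5) + (12*v - 1)*(-5*v^2 - v + 2)/(-6*v^2 + v + 5)^2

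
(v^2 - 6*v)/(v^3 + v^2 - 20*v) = (v - 6)/(v^2 + v - 20)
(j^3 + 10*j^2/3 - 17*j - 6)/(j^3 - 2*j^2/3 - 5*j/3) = (-3*j^3 - 10*j^2 + 51*j + 18)/(j*(-3*j^2 + 2*j + 5))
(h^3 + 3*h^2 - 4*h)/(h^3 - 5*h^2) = (h^2 + 3*h - 4)/(h*(h - 5))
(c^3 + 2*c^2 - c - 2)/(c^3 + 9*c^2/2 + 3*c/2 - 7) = 2*(c + 1)/(2*c + 7)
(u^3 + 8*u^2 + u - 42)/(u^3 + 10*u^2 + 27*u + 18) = (u^2 + 5*u - 14)/(u^2 + 7*u + 6)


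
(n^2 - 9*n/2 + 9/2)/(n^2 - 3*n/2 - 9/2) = (2*n - 3)/(2*n + 3)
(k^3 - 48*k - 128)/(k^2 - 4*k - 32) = k + 4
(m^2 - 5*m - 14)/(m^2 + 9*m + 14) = (m - 7)/(m + 7)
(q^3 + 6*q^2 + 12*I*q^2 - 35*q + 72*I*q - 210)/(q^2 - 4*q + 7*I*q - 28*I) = (q^2 + q*(6 + 5*I) + 30*I)/(q - 4)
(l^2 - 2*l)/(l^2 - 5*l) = (l - 2)/(l - 5)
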